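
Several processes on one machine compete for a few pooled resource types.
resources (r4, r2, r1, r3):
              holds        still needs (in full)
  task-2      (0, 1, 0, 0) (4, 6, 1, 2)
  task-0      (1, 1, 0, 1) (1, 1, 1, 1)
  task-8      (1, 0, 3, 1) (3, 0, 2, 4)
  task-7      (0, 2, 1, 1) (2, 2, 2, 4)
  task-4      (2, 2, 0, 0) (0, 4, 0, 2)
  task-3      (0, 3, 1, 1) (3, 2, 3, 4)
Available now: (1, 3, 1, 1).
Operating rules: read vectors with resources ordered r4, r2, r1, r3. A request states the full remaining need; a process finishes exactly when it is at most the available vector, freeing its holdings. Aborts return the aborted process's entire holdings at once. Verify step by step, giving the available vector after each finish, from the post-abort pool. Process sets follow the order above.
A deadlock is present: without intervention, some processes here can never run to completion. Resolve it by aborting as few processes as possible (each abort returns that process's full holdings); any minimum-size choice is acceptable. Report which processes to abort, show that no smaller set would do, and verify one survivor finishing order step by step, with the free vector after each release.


Minimum abort set: task-8 and task-7.
Key observation: no ordering could ever have run task-3 before the abort of task-8 and task-7; with (1, 2, 4, 2) back in the pool it fits at step 4.
Why nothing smaller works — every single abort fails: task-2 alone leaves task-8 blocked (short on r1 and r3); task-0 alone leaves task-8 blocked (short on r1 and r3); task-8 alone leaves task-7 blocked (short on r3); task-7 alone leaves task-8 blocked (short on r3); task-4 alone leaves task-8 blocked (short on r1 and r3); task-3 alone leaves task-8 blocked (short on r3).
The survivors complete as task-4, task-0, task-2, task-3. Verifying each step (starting from the post-abort pool):
  pool = (2, 5, 5, 3)
  task-4 needs (0, 4, 0, 2) <= (2, 5, 5, 3) -> finishes; pool += (2, 2, 0, 0) = (4, 7, 5, 3)
  task-0 needs (1, 1, 1, 1) <= (4, 7, 5, 3) -> finishes; pool += (1, 1, 0, 1) = (5, 8, 5, 4)
  task-2 needs (4, 6, 1, 2) <= (5, 8, 5, 4) -> finishes; pool += (0, 1, 0, 0) = (5, 9, 5, 4)
  task-3 needs (3, 2, 3, 4) <= (5, 9, 5, 4) -> finishes; pool += (0, 3, 1, 1) = (5, 12, 6, 5)


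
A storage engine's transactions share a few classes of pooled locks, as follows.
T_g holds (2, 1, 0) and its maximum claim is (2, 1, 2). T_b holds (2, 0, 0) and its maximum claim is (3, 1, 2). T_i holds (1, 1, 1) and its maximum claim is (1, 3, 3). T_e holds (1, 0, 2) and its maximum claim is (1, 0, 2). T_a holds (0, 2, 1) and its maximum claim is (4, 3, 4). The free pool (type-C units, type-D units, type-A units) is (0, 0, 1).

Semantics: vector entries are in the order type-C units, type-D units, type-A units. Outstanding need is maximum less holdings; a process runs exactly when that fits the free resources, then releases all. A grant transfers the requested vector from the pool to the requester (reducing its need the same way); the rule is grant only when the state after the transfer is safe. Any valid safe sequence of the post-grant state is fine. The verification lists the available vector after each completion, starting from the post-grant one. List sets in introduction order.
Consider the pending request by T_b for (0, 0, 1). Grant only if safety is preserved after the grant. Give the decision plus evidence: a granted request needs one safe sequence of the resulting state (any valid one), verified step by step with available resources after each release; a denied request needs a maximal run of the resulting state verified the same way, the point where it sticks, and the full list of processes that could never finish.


GRANT: granting preserves safety; a valid post-grant sequence is T_e, T_g, T_b, T_a, T_i.
Key observation: (0, 0, 0) free after granting still covers T_e first, and each release covers the next.
Check on the post-grant state, step by step:
  pool = (0, 0, 0)
  T_e: need (0, 0, 0) fits (0, 0, 0); releases (1, 0, 2), pool now (1, 0, 2)
  T_g: need (0, 0, 2) fits (1, 0, 2); releases (2, 1, 0), pool now (3, 1, 2)
  T_b: need (1, 1, 1) fits (3, 1, 2); releases (2, 0, 1), pool now (5, 1, 3)
  T_a: need (4, 1, 3) fits (5, 1, 3); releases (0, 2, 1), pool now (5, 3, 4)
  T_i: need (0, 2, 2) fits (5, 3, 4); releases (1, 1, 1), pool now (6, 4, 5)


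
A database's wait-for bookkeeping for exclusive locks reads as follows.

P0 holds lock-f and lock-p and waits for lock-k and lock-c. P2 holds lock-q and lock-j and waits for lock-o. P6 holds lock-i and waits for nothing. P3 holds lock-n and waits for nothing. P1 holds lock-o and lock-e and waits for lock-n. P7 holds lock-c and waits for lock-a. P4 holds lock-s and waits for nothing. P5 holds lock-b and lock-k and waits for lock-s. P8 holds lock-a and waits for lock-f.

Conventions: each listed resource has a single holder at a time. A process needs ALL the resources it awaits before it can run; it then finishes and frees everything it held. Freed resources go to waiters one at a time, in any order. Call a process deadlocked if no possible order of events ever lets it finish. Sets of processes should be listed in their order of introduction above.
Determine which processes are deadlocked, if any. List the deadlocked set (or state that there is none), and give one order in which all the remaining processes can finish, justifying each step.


The deadlocked set is P0, P7 and P8.
Key observation: nobody on the ring P0 -> P7 -> P8 -> P0 can start until another member finishes, which never happens; no other process is dragged down with it.
A valid finishing order for the others: P6, P3, P1, P4, P2, P5.
Step-by-step check:
  P6: no waits; runs immediately, freeing lock-i
  P3: no waits; runs immediately, freeing lock-n
  P1 waits on lock-n — all released -> runs and releases lock-o and lock-e
  P4: no waits; runs immediately, freeing lock-s
  P2 waits on lock-o — all released -> runs and releases lock-q and lock-j
  P5 waits on lock-s — all released -> runs and releases lock-b and lock-k


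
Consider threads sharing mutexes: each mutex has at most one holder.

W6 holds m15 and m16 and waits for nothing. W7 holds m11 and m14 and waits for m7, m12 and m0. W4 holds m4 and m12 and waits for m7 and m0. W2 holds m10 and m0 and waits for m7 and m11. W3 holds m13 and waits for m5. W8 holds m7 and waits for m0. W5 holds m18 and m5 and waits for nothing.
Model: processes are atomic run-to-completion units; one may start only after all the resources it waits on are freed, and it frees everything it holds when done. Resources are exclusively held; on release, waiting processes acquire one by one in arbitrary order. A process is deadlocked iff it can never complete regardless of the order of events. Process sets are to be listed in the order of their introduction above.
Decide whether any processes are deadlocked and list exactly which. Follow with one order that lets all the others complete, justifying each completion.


Deadlocked set: W7, W4, W2 and W8.
Key observation: W7 -> W4 -> W2 -> W7 is a circular wait — nothing in it can go first; W8 is caught in further circular waits.
A valid finishing order for the others: W5, W3, W6.
Walking it through:
  W5 waits on nothing -> runs at once and releases m18 and m5
  W3 waits on m5 — all released -> runs and releases m13
  W6 waits on nothing -> runs at once and releases m15 and m16


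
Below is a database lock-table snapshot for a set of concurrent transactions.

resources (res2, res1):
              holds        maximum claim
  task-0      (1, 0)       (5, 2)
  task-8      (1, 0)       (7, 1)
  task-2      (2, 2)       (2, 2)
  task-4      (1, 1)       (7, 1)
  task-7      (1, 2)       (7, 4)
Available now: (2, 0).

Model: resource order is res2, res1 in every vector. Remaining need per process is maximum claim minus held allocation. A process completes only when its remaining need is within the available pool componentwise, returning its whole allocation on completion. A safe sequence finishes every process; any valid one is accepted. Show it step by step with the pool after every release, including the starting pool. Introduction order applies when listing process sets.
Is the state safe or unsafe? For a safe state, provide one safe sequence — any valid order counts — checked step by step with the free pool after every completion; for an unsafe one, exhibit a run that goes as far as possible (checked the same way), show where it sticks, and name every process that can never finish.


UNSAFE — no complete ordering exists.
Key observation: after task-2, task-0 complete, (5, 2) is the best the pool ever gets, yet each leftover process wants more res2.
A maximal execution: task-2, task-0 — then nothing else fits. Walking it through:
  pool = (2, 0)
  task-2: need (0, 0) fits (2, 0); releases (2, 2), pool now (4, 2)
  task-0: need (4, 2) fits (4, 2); releases (1, 0), pool now (5, 2)
  blocked: task-8 wants (6, 1), pool (5, 2) — not enough res2
  blocked: task-4 wants (6, 0), pool (5, 2) — not enough res2
  blocked: task-7 wants (6, 2), pool (5, 2) — not enough res2
Never able to finish: task-8, task-4 and task-7.


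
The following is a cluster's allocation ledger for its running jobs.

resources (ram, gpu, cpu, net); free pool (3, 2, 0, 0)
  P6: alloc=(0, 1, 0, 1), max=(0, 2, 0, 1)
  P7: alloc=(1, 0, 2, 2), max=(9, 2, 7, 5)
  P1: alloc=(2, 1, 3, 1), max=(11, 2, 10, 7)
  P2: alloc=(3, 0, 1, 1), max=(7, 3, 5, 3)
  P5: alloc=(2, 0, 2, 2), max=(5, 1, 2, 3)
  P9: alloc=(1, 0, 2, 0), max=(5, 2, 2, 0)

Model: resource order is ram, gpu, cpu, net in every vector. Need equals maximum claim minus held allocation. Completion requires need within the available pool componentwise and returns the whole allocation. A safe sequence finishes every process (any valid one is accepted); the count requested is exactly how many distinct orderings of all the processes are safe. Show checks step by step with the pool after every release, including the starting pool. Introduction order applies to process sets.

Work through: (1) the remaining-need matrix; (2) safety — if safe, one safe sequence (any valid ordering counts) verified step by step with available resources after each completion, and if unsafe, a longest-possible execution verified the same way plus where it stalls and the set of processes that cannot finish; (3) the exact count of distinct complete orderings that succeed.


(1) Need matrix, components ordered ram, gpu, cpu, net:
  P6: (0, 1, 0, 0)
  P7: (8, 2, 5, 3)
  P1: (9, 1, 7, 6)
  P2: (4, 3, 4, 2)
  P5: (3, 1, 0, 1)
  P9: (4, 2, 0, 0)
(2) SAFE. One safe sequence: P6, P5, P9, P2, P7, P1.
Key observation: reading the order forward, P5 is the first process whose need (3, 1, 0, 1) meets the free pool (3, 3, 0, 1) exactly on a resource it requests.
Step-by-step check:
  pool = (3, 2, 0, 0)
  P6 needs (0, 1, 0, 0) <= (3, 2, 0, 0) -> finishes; pool += (0, 1, 0, 1) = (3, 3, 0, 1)
  P5 needs (3, 1, 0, 1) <= (3, 3, 0, 1) -> finishes; pool += (2, 0, 2, 2) = (5, 3, 2, 3)
  P9 needs (4, 2, 0, 0) <= (5, 3, 2, 3) -> finishes; pool += (1, 0, 2, 0) = (6, 3, 4, 3)
  P2 needs (4, 3, 4, 2) <= (6, 3, 4, 3) -> finishes; pool += (3, 0, 1, 1) = (9, 3, 5, 4)
  P7 needs (8, 2, 5, 3) <= (9, 3, 5, 4) -> finishes; pool += (1, 0, 2, 2) = (10, 3, 7, 6)
  P1 needs (9, 1, 7, 6) <= (10, 3, 7, 6) -> finishes; pool += (2, 1, 3, 1) = (12, 4, 10, 7)
(3) Precisely 1 of the possible complete orderings is a safe sequence.


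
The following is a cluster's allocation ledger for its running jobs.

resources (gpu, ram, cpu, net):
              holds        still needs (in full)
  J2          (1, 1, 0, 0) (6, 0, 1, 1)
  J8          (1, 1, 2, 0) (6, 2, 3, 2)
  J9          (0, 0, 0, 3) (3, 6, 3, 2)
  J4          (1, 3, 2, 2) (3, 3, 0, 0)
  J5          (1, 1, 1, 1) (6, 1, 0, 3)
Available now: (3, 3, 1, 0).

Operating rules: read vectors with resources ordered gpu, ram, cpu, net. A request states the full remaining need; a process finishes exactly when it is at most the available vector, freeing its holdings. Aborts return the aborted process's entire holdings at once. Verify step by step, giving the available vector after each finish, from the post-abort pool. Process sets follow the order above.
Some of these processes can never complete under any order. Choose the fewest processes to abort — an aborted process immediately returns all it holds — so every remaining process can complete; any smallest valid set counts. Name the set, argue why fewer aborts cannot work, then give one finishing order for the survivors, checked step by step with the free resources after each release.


Abort J2 and J5.
Key observation: J8 had no path to completion before; after the abort of J2 and J5 ((2, 2, 1, 1) returned), step 2 is where it fits.
Minimality, checking each single-abort alternative: J2 alone leaves J8 blocked (short on gpu); J8 alone leaves J2 blocked (short on gpu); J9 alone leaves J2 blocked (short on gpu); J4 alone leaves J2 blocked (short on gpu); J5 alone leaves J2 blocked (short on gpu).
One survivor order: J4, J8, J9. Walking it through (post-abort pool first):
  pool = (5, 5, 2, 1)
  J4: need (3, 3, 0, 0) fits (5, 5, 2, 1); releases (1, 3, 2, 2), pool now (6, 8, 4, 3)
  J8: need (6, 2, 3, 2) fits (6, 8, 4, 3); releases (1, 1, 2, 0), pool now (7, 9, 6, 3)
  J9: need (3, 6, 3, 2) fits (7, 9, 6, 3); releases (0, 0, 0, 3), pool now (7, 9, 6, 6)


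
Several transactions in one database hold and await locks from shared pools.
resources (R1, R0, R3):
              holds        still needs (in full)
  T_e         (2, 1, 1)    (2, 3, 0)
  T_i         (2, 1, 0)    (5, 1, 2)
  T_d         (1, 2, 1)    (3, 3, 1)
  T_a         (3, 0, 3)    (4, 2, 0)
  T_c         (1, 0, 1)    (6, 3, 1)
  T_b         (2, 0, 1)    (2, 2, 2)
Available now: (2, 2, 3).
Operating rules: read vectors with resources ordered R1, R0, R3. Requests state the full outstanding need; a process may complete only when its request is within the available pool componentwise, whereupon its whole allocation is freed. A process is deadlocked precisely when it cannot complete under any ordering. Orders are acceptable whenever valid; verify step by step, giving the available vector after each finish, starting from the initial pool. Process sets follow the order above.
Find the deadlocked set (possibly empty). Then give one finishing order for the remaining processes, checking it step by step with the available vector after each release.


Nothing here is deadlocked.
Key observation: T_b can run right away; the returned allocation unlocks the remaining processes in turn.
A valid finishing order for the others: T_b, T_a, T_i, T_c, T_e, T_d. Check, step by step:
  pool = (2, 2, 3)
  T_b: need (2, 2, 2) fits (2, 2, 3); releases (2, 0, 1), pool now (4, 2, 4)
  T_a: need (4, 2, 0) fits (4, 2, 4); releases (3, 0, 3), pool now (7, 2, 7)
  T_i: need (5, 1, 2) fits (7, 2, 7); releases (2, 1, 0), pool now (9, 3, 7)
  T_c: need (6, 3, 1) fits (9, 3, 7); releases (1, 0, 1), pool now (10, 3, 8)
  T_e: need (2, 3, 0) fits (10, 3, 8); releases (2, 1, 1), pool now (12, 4, 9)
  T_d: need (3, 3, 1) fits (12, 4, 9); releases (1, 2, 1), pool now (13, 6, 10)


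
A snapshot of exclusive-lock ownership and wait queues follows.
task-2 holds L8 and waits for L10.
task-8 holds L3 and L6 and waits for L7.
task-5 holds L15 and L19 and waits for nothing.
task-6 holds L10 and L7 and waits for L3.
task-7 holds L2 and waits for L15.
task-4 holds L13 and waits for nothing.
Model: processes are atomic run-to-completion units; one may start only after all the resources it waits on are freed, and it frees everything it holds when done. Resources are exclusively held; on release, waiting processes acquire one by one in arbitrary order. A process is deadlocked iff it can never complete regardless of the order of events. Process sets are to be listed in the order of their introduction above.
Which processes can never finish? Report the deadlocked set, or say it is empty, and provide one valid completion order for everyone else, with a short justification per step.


The deadlocked set is task-2, task-8 and task-6.
Key observation: task-6 -> task-8 -> task-6 is a circular wait — nothing in it can go first; task-2 waits into the deadlock from upstream.
One completion order for the rest: task-5, task-4, task-7.
Step-by-step check:
  task-5: no waits; runs immediately, freeing L15 and L19
  task-4: no waits; runs immediately, freeing L13
  run task-7 (all its waits — L15 — are resolved); releases L2


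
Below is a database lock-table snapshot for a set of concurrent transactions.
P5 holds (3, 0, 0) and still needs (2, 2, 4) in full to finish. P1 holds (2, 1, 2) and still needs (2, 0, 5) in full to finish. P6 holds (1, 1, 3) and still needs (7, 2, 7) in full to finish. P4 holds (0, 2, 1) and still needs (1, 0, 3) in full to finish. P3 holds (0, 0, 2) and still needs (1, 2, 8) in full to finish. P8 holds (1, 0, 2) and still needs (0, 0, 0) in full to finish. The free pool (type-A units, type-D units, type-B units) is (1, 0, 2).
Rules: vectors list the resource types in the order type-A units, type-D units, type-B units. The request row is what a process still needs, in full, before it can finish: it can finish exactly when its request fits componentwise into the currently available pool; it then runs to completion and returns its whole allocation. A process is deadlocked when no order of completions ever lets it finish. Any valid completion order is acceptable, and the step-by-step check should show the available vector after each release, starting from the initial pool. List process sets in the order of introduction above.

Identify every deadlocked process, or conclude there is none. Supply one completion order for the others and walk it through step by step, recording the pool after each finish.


The deadlocked set is empty.
Key observation: P8 fits the free pool immediately, and its release cascades until everyone finishes.
The rest can finish in the order P8, P4, P1, P5, P6, P3. Check, step by step:
  pool = (1, 0, 2)
  P8: need (0, 0, 0) fits (1, 0, 2); releases (1, 0, 2), pool now (2, 0, 4)
  P4: need (1, 0, 3) fits (2, 0, 4); releases (0, 2, 1), pool now (2, 2, 5)
  P1: need (2, 0, 5) fits (2, 2, 5); releases (2, 1, 2), pool now (4, 3, 7)
  P5: need (2, 2, 4) fits (4, 3, 7); releases (3, 0, 0), pool now (7, 3, 7)
  P6: need (7, 2, 7) fits (7, 3, 7); releases (1, 1, 3), pool now (8, 4, 10)
  P3: need (1, 2, 8) fits (8, 4, 10); releases (0, 0, 2), pool now (8, 4, 12)


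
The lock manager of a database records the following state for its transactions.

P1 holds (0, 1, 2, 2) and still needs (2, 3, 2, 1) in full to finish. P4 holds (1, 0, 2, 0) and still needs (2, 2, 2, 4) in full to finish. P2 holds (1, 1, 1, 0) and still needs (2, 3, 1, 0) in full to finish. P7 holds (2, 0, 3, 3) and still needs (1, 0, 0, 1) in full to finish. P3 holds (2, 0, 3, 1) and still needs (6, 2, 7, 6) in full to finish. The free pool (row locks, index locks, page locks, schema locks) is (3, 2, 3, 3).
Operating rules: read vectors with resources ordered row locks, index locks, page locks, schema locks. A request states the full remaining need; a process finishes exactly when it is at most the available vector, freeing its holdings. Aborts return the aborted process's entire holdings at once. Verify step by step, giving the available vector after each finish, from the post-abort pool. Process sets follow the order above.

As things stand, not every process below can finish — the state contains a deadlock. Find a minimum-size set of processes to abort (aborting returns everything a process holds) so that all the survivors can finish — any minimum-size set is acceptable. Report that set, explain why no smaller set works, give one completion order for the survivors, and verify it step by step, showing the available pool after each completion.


The answer: abort P1.
Key observation: P2 was stuck for good until P1 gave back (0, 1, 2, 2); in the order shown it finishes at step 4.
No smaller set exists: with zero aborts the deadlock remains.
The survivors complete as P4, P7, P3, P2. Check, step by step (starting from the post-abort pool):
  pool = (3, 3, 5, 5)
  P4: need (2, 2, 2, 4) fits (3, 3, 5, 5); releases (1, 0, 2, 0), pool now (4, 3, 7, 5)
  P7: need (1, 0, 0, 1) fits (4, 3, 7, 5); releases (2, 0, 3, 3), pool now (6, 3, 10, 8)
  P3: need (6, 2, 7, 6) fits (6, 3, 10, 8); releases (2, 0, 3, 1), pool now (8, 3, 13, 9)
  P2: need (2, 3, 1, 0) fits (8, 3, 13, 9); releases (1, 1, 1, 0), pool now (9, 4, 14, 9)


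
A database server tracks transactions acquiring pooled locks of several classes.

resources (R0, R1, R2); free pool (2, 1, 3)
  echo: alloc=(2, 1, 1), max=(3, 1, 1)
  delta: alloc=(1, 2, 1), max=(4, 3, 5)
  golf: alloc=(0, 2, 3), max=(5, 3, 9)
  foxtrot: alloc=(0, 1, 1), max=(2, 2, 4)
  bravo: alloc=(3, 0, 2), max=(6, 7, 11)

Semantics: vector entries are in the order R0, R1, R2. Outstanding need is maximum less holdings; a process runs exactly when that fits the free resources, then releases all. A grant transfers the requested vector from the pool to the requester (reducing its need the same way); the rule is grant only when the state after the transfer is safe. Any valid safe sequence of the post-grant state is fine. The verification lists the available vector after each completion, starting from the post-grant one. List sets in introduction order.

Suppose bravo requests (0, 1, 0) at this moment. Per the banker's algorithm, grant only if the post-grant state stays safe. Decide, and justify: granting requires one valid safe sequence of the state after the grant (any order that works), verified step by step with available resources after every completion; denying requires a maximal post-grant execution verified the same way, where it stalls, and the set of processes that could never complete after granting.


GRANT — the state after the grant stays safe, e.g. via echo, delta, foxtrot, golf, bravo.
Key observation: after the grant the pool drops to (2, 0, 3), which still lets echo finish first and unwind the rest.
Check on the post-grant state, step by step:
  pool = (2, 0, 3)
  echo needs (1, 0, 0) <= (2, 0, 3) -> finishes; pool += (2, 1, 1) = (4, 1, 4)
  delta needs (3, 1, 4) <= (4, 1, 4) -> finishes; pool += (1, 2, 1) = (5, 3, 5)
  foxtrot needs (2, 1, 3) <= (5, 3, 5) -> finishes; pool += (0, 1, 1) = (5, 4, 6)
  golf needs (5, 1, 6) <= (5, 4, 6) -> finishes; pool += (0, 2, 3) = (5, 6, 9)
  bravo needs (3, 6, 9) <= (5, 6, 9) -> finishes; pool += (3, 1, 2) = (8, 7, 11)


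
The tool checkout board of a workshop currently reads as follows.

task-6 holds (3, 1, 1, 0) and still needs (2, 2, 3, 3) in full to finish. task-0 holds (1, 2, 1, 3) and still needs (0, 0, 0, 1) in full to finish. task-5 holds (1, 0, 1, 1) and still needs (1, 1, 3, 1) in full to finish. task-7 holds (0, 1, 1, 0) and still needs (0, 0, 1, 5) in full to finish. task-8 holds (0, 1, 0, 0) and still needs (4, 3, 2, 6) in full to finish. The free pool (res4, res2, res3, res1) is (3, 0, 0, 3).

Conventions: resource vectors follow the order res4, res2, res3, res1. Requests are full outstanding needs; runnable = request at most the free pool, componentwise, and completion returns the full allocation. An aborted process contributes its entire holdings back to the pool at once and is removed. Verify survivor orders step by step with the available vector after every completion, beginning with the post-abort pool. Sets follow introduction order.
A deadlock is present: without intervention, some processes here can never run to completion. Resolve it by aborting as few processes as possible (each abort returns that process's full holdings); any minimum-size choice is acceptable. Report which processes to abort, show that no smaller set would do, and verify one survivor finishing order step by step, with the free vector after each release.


The answer: abort task-5.
Key observation: the deadlocked task-6 becomes finishable only because task-5 released (1, 0, 1, 1); it completes at step 3 below.
Minimality: the empty abort set fails — the state is deadlocked as it stands.
Survivors finish in the order: task-0, task-7, task-6, task-8. Check, step by step (pool after the aborts first):
  pool = (4, 0, 1, 4)
  task-0: need (0, 0, 0, 1) fits (4, 0, 1, 4); releases (1, 2, 1, 3), pool now (5, 2, 2, 7)
  task-7: need (0, 0, 1, 5) fits (5, 2, 2, 7); releases (0, 1, 1, 0), pool now (5, 3, 3, 7)
  task-6: need (2, 2, 3, 3) fits (5, 3, 3, 7); releases (3, 1, 1, 0), pool now (8, 4, 4, 7)
  task-8: need (4, 3, 2, 6) fits (8, 4, 4, 7); releases (0, 1, 0, 0), pool now (8, 5, 4, 7)


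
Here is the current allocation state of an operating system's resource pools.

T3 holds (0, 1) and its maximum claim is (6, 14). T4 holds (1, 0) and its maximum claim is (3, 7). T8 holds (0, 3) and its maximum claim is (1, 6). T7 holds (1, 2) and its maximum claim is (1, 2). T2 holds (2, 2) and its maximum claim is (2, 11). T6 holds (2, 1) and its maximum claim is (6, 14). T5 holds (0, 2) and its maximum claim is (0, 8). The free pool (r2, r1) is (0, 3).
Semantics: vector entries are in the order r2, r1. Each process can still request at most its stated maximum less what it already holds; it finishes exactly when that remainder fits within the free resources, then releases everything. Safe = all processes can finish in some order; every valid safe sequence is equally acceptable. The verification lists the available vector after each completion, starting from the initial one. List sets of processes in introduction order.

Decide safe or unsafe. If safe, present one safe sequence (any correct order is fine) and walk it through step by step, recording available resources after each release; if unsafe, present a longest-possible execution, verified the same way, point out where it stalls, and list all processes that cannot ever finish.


UNSAFE — no complete ordering exists.
Key observation: no order helps: past T7, T8, T5, T2, T4, the free pool tops out at (4, 12), below what each blocked process needs in r1.
A maximal execution: T7, T8, T5, T2, T4 — then nothing else fits. Check, step by step:
  pool = (0, 3)
  run T7 (needs (0, 0), free (0, 3)); after release of (1, 2) the pool is (1, 5)
  run T8 (needs (1, 3), free (1, 5)); after release of (0, 3) the pool is (1, 8)
  run T5 (needs (0, 6), free (1, 8)); after release of (0, 2) the pool is (1, 10)
  run T2 (needs (0, 9), free (1, 10)); after release of (2, 2) the pool is (3, 12)
  run T4 (needs (2, 7), free (3, 12)); after release of (1, 0) the pool is (4, 12)
  blocked: T3 wants (6, 13), pool (4, 12) — not enough r2 and r1
  blocked: T6 wants (4, 13), pool (4, 12) — not enough r1
Never able to finish: T3 and T6.


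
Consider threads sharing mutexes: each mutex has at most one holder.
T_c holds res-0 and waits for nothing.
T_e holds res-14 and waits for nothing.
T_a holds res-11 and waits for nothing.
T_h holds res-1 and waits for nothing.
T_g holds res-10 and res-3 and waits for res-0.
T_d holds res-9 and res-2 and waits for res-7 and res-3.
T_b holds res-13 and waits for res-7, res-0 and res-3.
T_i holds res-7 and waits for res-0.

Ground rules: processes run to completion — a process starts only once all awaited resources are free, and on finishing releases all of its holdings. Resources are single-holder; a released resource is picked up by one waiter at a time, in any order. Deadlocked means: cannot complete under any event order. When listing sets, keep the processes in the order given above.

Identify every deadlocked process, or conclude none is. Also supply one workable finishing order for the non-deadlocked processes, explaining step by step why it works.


Nothing here is deadlocked.
Key observation: there is no circular wait here — follow any chain and it reaches a process that is free to run now.
A valid finishing order for the others: T_e, T_c, T_i, T_g, T_h, T_a, T_d, T_b.
Verifying each step:
  T_e waits on nothing -> runs at once and releases res-14
  T_c waits on nothing -> runs at once and releases res-0
  run T_i (all its waits — res-0 — are resolved); releases res-7
  run T_g (all its waits — res-0 — are resolved); releases res-10 and res-3
  T_h waits on nothing -> runs at once and releases res-1
  T_a waits on nothing -> runs at once and releases res-11
  run T_d (all its waits — res-7 and res-3 — are resolved); releases res-9 and res-2
  run T_b (all its waits — res-7, res-0 and res-3 — are resolved); releases res-13


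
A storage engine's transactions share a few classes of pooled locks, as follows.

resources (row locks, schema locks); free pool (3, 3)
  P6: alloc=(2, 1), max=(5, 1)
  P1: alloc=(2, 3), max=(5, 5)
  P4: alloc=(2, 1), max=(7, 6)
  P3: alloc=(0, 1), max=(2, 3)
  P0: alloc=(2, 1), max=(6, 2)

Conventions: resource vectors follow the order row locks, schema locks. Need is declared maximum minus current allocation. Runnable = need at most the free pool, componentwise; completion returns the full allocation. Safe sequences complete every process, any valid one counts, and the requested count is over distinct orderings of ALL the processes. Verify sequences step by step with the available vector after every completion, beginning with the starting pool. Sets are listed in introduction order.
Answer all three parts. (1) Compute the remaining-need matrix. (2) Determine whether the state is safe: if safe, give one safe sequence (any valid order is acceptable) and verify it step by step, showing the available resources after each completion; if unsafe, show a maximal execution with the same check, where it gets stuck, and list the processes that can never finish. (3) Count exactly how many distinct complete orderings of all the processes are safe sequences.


(1) Remaining need (order row locks, schema locks):
  P6: (3, 0)
  P1: (3, 2)
  P4: (5, 5)
  P3: (2, 2)
  P0: (4, 1)
(2) SAFE — a valid safe sequence is P3, P6, P0, P1, P4.
Key observation: P6 marks the first exact bind of the order: its need (3, 0) fits the free (3, 4) with zero slack on a requested resource.
Check, step by step:
  pool = (3, 3)
  P3: need (2, 2) fits (3, 3); releases (0, 1), pool now (3, 4)
  P6: need (3, 0) fits (3, 4); releases (2, 1), pool now (5, 5)
  P0: need (4, 1) fits (5, 5); releases (2, 1), pool now (7, 6)
  P1: need (3, 2) fits (7, 6); releases (2, 3), pool now (9, 9)
  P4: need (5, 5) fits (9, 9); releases (2, 1), pool now (11, 10)
(3) Exactly 54 of the possible complete orderings are safe sequences.


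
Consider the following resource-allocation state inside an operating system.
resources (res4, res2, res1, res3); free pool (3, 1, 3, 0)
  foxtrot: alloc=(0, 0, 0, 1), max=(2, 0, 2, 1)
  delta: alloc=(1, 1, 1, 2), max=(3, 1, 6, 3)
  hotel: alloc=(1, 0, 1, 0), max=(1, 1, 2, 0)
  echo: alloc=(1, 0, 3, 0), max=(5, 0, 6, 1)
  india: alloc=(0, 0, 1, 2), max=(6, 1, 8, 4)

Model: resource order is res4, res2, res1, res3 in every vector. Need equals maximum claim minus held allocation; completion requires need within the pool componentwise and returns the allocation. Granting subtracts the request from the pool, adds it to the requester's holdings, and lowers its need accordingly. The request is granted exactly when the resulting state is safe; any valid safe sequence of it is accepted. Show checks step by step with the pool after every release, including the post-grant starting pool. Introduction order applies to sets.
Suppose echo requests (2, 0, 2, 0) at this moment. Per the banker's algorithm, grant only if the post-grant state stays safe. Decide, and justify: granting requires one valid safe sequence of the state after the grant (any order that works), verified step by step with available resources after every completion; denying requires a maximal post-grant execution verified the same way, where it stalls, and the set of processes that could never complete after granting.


GRANT: granting preserves safety; a valid post-grant sequence is hotel, foxtrot, echo, delta, india.
Key observation: granting shrinks the pool to (1, 1, 1, 0), yet hotel still fits and the chain goes through.
Step-by-step check of the post-grant state:
  pool = (1, 1, 1, 0)
  run hotel (needs (0, 1, 1, 0), free (1, 1, 1, 0)); after release of (1, 0, 1, 0) the pool is (2, 1, 2, 0)
  run foxtrot (needs (2, 0, 2, 0), free (2, 1, 2, 0)); after release of (0, 0, 0, 1) the pool is (2, 1, 2, 1)
  run echo (needs (2, 0, 1, 1), free (2, 1, 2, 1)); after release of (3, 0, 5, 0) the pool is (5, 1, 7, 1)
  run delta (needs (2, 0, 5, 1), free (5, 1, 7, 1)); after release of (1, 1, 1, 2) the pool is (6, 2, 8, 3)
  run india (needs (6, 1, 7, 2), free (6, 2, 8, 3)); after release of (0, 0, 1, 2) the pool is (6, 2, 9, 5)


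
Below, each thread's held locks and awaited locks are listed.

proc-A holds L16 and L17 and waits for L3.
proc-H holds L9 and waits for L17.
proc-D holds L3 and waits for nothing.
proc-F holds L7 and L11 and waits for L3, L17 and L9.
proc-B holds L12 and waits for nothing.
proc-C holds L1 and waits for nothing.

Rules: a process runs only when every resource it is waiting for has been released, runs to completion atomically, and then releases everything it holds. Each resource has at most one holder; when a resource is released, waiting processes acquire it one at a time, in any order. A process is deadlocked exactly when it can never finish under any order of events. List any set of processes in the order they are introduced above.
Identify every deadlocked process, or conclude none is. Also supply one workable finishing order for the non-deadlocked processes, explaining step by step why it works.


No process is deadlocked.
Key observation: there is no circular wait here — follow any chain and it reaches a process that is free to run now.
One completion order for the rest: proc-D, proc-C, proc-A, proc-H, proc-B, proc-F.
Step-by-step check:
  run proc-D (it waits on nothing); releases L3
  run proc-C (it waits on nothing); releases L1
  proc-A: everything it awaited (L3) is free; runs, freeing L16 and L17
  proc-H: everything it awaited (L17) is free; runs, freeing L9
  run proc-B (it waits on nothing); releases L12
  proc-F: everything it awaited (L3, L17 and L9) is free; runs, freeing L7 and L11


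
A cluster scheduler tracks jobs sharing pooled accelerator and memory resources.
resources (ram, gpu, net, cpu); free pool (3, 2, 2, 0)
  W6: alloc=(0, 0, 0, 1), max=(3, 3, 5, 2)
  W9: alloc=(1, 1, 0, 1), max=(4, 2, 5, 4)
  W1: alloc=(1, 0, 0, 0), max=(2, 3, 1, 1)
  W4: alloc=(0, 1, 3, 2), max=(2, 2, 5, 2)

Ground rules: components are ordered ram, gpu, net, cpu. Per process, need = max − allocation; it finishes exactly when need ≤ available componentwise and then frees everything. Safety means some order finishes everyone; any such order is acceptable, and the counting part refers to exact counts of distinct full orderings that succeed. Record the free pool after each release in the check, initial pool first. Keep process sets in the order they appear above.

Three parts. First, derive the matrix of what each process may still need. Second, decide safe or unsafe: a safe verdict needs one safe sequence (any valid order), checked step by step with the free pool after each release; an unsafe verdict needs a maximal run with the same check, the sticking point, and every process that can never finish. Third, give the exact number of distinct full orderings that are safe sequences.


(1) Remaining need (order ram, gpu, net, cpu):
  W6: (3, 3, 5, 1)
  W9: (3, 1, 5, 3)
  W1: (1, 3, 1, 1)
  W4: (2, 1, 2, 0)
(2) SAFE — a valid safe sequence is W4, W1, W6, W9.
Key observation: at W4 the run first touches a limit — (2, 1, 2, 0) against (3, 2, 2, 0), exact on a resource it actually requests.
Step-by-step check:
  pool = (3, 2, 2, 0)
  run W4 (needs (2, 1, 2, 0), free (3, 2, 2, 0)); after release of (0, 1, 3, 2) the pool is (3, 3, 5, 2)
  run W1 (needs (1, 3, 1, 1), free (3, 3, 5, 2)); after release of (1, 0, 0, 0) the pool is (4, 3, 5, 2)
  run W6 (needs (3, 3, 5, 1), free (4, 3, 5, 2)); after release of (0, 0, 0, 1) the pool is (4, 3, 5, 3)
  run W9 (needs (3, 1, 5, 3), free (4, 3, 5, 3)); after release of (1, 1, 0, 1) the pool is (5, 4, 5, 4)
(3) Exactly 3 of the possible complete orderings are safe sequences.


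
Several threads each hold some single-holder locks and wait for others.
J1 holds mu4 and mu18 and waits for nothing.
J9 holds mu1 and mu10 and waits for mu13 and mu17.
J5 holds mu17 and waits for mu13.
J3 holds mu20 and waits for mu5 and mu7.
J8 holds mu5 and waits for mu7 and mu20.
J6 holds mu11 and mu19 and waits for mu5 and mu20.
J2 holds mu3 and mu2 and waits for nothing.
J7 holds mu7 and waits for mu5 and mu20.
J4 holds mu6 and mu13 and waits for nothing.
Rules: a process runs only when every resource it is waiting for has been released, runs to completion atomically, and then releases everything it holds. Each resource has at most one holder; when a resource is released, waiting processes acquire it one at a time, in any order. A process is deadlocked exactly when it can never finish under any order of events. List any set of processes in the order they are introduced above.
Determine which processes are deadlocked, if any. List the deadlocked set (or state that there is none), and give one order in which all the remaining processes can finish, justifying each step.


Deadlocked: J3, J8, J6 and J7.
Key observation: the knot is the closed ring of waits J3 -> J8 -> J3; J7 is caught in further circular waits and J6 waits into the deadlock from upstream.
The rest can finish in the order J1, J4, J2, J5, J9.
Step-by-step check:
  run J1 (it waits on nothing); releases mu4 and mu18
  run J4 (it waits on nothing); releases mu6 and mu13
  run J2 (it waits on nothing); releases mu3 and mu2
  J5: everything it awaited (mu13) is free; runs, freeing mu17
  J9: everything it awaited (mu13 and mu17) is free; runs, freeing mu1 and mu10


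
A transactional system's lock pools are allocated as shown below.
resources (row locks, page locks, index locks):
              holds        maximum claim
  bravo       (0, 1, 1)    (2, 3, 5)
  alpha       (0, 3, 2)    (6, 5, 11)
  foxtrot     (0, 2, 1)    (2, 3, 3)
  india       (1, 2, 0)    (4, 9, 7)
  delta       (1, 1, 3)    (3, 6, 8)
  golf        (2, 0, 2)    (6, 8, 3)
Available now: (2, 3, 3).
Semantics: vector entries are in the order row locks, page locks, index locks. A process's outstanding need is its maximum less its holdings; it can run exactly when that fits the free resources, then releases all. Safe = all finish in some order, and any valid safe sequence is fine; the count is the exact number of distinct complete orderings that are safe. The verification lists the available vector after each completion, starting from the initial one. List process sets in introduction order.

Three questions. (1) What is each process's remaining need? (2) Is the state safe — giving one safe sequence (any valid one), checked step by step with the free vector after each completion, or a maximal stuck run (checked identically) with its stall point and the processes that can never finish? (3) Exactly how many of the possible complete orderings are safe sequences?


(1) Remaining need (order row locks, page locks, index locks):
  bravo: (2, 2, 4)
  alpha: (6, 2, 9)
  foxtrot: (2, 1, 2)
  india: (3, 7, 7)
  delta: (2, 5, 5)
  golf: (4, 8, 1)
(2) SAFE. One safe sequence: foxtrot, bravo, delta, india, golf, alpha.
Key observation: foxtrot marks the first exact bind of the order: its need (2, 1, 2) fits the free (2, 3, 3) with zero slack on a requested resource.
Walking it through:
  pool = (2, 3, 3)
  foxtrot needs (2, 1, 2) <= (2, 3, 3) -> finishes; pool += (0, 2, 1) = (2, 5, 4)
  bravo needs (2, 2, 4) <= (2, 5, 4) -> finishes; pool += (0, 1, 1) = (2, 6, 5)
  delta needs (2, 5, 5) <= (2, 6, 5) -> finishes; pool += (1, 1, 3) = (3, 7, 8)
  india needs (3, 7, 7) <= (3, 7, 8) -> finishes; pool += (1, 2, 0) = (4, 9, 8)
  golf needs (4, 8, 1) <= (4, 9, 8) -> finishes; pool += (2, 0, 2) = (6, 9, 10)
  alpha needs (6, 2, 9) <= (6, 9, 10) -> finishes; pool += (0, 3, 2) = (6, 12, 12)
(3) Precisely 1 of the possible complete orderings is a safe sequence.


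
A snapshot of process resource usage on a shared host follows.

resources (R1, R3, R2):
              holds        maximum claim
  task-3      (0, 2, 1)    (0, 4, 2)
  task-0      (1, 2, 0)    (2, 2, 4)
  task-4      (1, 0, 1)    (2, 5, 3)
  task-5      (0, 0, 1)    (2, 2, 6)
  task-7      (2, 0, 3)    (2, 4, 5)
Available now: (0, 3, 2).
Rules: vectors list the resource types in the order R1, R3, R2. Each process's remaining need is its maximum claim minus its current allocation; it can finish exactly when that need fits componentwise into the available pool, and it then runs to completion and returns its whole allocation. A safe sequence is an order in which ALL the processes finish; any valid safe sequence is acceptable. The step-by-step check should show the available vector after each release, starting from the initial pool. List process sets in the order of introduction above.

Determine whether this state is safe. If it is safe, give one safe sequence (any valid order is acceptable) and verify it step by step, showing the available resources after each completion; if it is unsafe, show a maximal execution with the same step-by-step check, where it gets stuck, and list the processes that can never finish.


SAFE. One safe sequence: task-3, task-7, task-4, task-5, task-0.
Key observation: reading the order forward, task-4 is the first process whose need (1, 5, 2) meets the free pool (2, 5, 6) exactly on a resource it requests.
Verifying each step:
  pool = (0, 3, 2)
  task-3 needs (0, 2, 1) <= (0, 3, 2) -> finishes; pool += (0, 2, 1) = (0, 5, 3)
  task-7 needs (0, 4, 2) <= (0, 5, 3) -> finishes; pool += (2, 0, 3) = (2, 5, 6)
  task-4 needs (1, 5, 2) <= (2, 5, 6) -> finishes; pool += (1, 0, 1) = (3, 5, 7)
  task-5 needs (2, 2, 5) <= (3, 5, 7) -> finishes; pool += (0, 0, 1) = (3, 5, 8)
  task-0 needs (1, 0, 4) <= (3, 5, 8) -> finishes; pool += (1, 2, 0) = (4, 7, 8)
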